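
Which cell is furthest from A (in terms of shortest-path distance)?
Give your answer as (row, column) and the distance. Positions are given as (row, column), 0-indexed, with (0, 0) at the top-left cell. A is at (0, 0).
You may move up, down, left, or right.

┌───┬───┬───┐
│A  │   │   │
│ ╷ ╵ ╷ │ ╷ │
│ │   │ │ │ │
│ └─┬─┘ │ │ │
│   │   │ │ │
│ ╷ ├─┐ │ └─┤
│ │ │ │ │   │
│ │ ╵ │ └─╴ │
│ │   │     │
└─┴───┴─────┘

Computing BFS distances from A to all cells:
Furthest cell: (2, 5)
Distance: 19 steps

Path from A to the furthest cell:

┌───┬───┬───┐
│A ↓│↱ ↓│↱ ↓│
│ ╷ ╵ ╷ │ ╷ │
│ │↳ ↑│↓│↑│↓│
│ └─┬─┘ │ │ │
│   │  ↓│↑│B│
│ ╷ ├─┐ │ └─┤
│ │ │ │↓│↑ ↰│
│ │ ╵ │ └─╴ │
│ │   │↳ → ↑│
└─┴───┴─────┘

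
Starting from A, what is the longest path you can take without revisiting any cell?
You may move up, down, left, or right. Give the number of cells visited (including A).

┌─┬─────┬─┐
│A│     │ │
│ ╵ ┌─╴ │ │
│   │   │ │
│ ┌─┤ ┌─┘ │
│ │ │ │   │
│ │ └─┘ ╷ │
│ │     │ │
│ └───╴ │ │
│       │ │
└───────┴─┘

Finding longest simple path using DFS:
Start: (0, 0)
Longest path visits 13 cells
Path: A → down → down → down → down → right → right → right → up → up → right → up → up

Solution:

┌─┬─────┬─┐
│A│     │B│
│ ╵ ┌─╴ │ │
│↓  │   │↑│
│ ┌─┤ ┌─┘ │
│↓│ │ │↱ ↑│
│ │ └─┘ ╷ │
│↓│    ↑│ │
│ └───╴ │ │
│↳ → → ↑│ │
└───────┴─┘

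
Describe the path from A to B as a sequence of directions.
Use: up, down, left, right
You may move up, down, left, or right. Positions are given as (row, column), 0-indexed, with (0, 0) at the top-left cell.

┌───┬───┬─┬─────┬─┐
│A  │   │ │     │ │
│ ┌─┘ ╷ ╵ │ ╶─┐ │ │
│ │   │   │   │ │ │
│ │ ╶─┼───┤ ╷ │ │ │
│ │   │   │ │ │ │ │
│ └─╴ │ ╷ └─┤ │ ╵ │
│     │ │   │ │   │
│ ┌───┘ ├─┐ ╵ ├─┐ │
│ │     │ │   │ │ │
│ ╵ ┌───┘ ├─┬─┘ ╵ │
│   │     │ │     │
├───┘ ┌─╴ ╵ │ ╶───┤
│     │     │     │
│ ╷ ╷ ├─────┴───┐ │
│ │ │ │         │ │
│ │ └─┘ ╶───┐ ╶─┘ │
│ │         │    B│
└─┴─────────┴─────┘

Finding the path and converting it to directions:
Path through cells: (0,0) → (1,0) → (2,0) → (3,0) → (4,0) → (5,0) → (5,1) → (4,1) → (4,2) → (4,3) → (3,3) → (2,3) → (2,4) → (3,4) → (3,5) → (4,5) → (4,6) → (3,6) → (2,6) → (1,6) → (1,5) → (0,5) → (0,6) → (0,7) → (1,7) → (2,7) → (3,7) → (3,8) → (4,8) → (5,8) → (5,7) → (5,6) → (6,6) → (6,7) → (6,8) → (7,8) → (8,8)
Directions: down, down, down, down, down, right, up, right, right, up, up, right, down, right, down, right, up, up, up, left, up, right, right, down, down, down, right, down, down, left, left, down, right, right, down, down

Solution:

┌───┬───┬─┬─────┬─┐
│A  │   │ │↱ → ↓│ │
│ ┌─┘ ╷ ╵ │ ╶─┐ │ │
│↓│   │   │↑ ↰│↓│ │
│ │ ╶─┼───┤ ╷ │ │ │
│↓│   │↱ ↓│ │↑│↓│ │
│ └─╴ │ ╷ └─┤ │ ╵ │
│↓    │↑│↳ ↓│↑│↳ ↓│
│ ┌───┘ ├─┐ ╵ ├─┐ │
│↓│↱ → ↑│ │↳ ↑│ │↓│
│ ╵ ┌───┘ ├─┬─┘ ╵ │
│↳ ↑│     │ │↓ ← ↲│
├───┘ ┌─╴ ╵ │ ╶───┤
│     │     │↳ → ↓│
│ ╷ ╷ ├─────┴───┐ │
│ │ │ │         │↓│
│ │ └─┘ ╶───┐ ╶─┘ │
│ │         │    B│
└─┴─────────┴─────┘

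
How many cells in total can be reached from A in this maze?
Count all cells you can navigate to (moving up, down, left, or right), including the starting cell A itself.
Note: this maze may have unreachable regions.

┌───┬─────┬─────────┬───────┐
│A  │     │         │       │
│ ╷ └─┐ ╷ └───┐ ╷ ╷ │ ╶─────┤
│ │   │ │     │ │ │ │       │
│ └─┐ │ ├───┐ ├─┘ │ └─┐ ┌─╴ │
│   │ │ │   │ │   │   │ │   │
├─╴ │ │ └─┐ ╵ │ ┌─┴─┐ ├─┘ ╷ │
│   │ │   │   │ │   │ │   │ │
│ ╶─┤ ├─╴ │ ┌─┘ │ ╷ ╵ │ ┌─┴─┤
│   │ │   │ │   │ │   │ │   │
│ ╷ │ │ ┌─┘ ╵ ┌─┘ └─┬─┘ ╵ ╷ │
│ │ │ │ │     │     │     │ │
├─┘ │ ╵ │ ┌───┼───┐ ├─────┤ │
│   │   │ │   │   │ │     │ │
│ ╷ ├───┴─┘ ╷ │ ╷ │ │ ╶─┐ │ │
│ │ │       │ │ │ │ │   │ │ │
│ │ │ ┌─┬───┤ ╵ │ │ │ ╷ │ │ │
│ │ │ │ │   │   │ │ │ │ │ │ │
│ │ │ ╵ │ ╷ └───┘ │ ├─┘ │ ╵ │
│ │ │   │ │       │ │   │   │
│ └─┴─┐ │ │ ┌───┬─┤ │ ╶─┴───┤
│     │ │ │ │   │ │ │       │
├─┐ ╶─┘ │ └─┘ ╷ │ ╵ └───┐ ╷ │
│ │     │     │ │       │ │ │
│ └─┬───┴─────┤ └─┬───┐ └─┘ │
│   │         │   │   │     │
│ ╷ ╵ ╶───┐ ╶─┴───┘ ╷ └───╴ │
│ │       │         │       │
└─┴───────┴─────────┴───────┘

Using BFS/flood-fill to find all reachable cells from A:
Maze size: 14 × 14 = 196 total cells
All cells are reachable — the maze is fully connected.
Reachable cells: 196

Reachable region (· marks reachable cells):

┌───┬─────┬─────────┬───────┐
│A ·│· · ·│· · · · ·│· · · ·│
│ ╷ └─┐ ╷ └───┐ ╷ ╷ │ ╶─────┤
│·│· ·│·│· · ·│·│·│·│· · · ·│
│ └─┐ │ ├───┐ ├─┘ │ └─┐ ┌─╴ │
│· ·│·│·│· ·│·│· ·│· ·│·│· ·│
├─╴ │ │ └─┐ ╵ │ ┌─┴─┐ ├─┘ ╷ │
│· ·│·│· ·│· ·│·│· ·│·│· ·│·│
│ ╶─┤ ├─╴ │ ┌─┘ │ ╷ ╵ │ ┌─┴─┤
│· ·│·│· ·│·│· ·│·│· ·│·│· ·│
│ ╷ │ │ ┌─┘ ╵ ┌─┘ └─┬─┘ ╵ ╷ │
│·│·│·│·│· · ·│· · ·│· · ·│·│
├─┘ │ ╵ │ ┌───┼───┐ ├─────┤ │
│· ·│· ·│·│· ·│· ·│·│· · ·│·│
│ ╷ ├───┴─┘ ╷ │ ╷ │ │ ╶─┐ │ │
│·│·│· · · ·│·│·│·│·│· ·│·│·│
│ │ │ ┌─┬───┤ ╵ │ │ │ ╷ │ │ │
│·│·│·│·│· ·│· ·│·│·│·│·│·│·│
│ │ │ ╵ │ ╷ └───┘ │ ├─┘ │ ╵ │
│·│·│· ·│·│· · · ·│·│· ·│· ·│
│ └─┴─┐ │ │ ┌───┬─┤ │ ╶─┴───┤
│· · ·│·│·│·│· ·│·│·│· · · ·│
├─┐ ╶─┘ │ └─┘ ╷ │ ╵ └───┐ ╷ │
│·│· · ·│· · ·│·│· · · ·│·│·│
│ └─┬───┴─────┤ └─┬───┐ └─┘ │
│· ·│· · · · ·│· ·│· ·│· · ·│
│ ╷ ╵ ╶───┐ ╶─┴───┘ ╷ └───╴ │
│·│· · · ·│· · · · ·│· · · ·│
└─┴───────┴─────────┴───────┘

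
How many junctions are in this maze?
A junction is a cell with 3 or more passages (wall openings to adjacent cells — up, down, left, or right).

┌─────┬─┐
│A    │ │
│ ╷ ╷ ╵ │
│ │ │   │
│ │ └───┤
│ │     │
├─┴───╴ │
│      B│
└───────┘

Checking each cell for number of passages:

Junctions found (3+ passages):
  (0, 1): 3 passages
Total junctions: 1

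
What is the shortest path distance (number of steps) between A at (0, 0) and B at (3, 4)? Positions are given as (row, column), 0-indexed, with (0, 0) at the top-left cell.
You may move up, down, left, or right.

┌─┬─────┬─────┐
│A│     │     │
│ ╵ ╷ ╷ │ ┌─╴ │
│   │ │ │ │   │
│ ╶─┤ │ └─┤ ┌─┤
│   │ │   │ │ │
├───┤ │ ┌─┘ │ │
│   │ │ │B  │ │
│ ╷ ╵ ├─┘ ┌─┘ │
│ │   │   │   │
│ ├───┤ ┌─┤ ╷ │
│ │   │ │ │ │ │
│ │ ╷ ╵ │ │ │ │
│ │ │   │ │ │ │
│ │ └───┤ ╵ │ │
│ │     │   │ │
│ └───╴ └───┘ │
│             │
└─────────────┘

Finding path from (0, 0) to (3, 4):
Path: (0,0) → (1,0) → (1,1) → (0,1) → (0,2) → (1,2) → (2,2) → (3,2) → (4,2) → (4,1) → (3,1) → (3,0) → (4,0) → (5,0) → (6,0) → (7,0) → (8,0) → (8,1) → (8,2) → (8,3) → (7,3) → (7,2) → (7,1) → (6,1) → (5,1) → (5,2) → (6,2) → (6,3) → (5,3) → (4,3) → (4,4) → (3,4)
Distance: 31 steps

Solution:

┌─┬─────┬─────┐
│A│↱ ↓  │     │
│ ╵ ╷ ╷ │ ┌─╴ │
│↳ ↑│↓│ │ │   │
│ ╶─┤ │ └─┤ ┌─┤
│   │↓│   │ │ │
├───┤ │ ┌─┘ │ │
│↓ ↰│↓│ │B  │ │
│ ╷ ╵ ├─┘ ┌─┘ │
│↓│↑ ↲│↱ ↑│   │
│ ├───┤ ┌─┤ ╷ │
│↓│↱ ↓│↑│ │ │ │
│ │ ╷ ╵ │ │ │ │
│↓│↑│↳ ↑│ │ │ │
│ │ └───┤ ╵ │ │
│↓│↑ ← ↰│   │ │
│ └───╴ └───┘ │
│↳ → → ↑      │
└─────────────┘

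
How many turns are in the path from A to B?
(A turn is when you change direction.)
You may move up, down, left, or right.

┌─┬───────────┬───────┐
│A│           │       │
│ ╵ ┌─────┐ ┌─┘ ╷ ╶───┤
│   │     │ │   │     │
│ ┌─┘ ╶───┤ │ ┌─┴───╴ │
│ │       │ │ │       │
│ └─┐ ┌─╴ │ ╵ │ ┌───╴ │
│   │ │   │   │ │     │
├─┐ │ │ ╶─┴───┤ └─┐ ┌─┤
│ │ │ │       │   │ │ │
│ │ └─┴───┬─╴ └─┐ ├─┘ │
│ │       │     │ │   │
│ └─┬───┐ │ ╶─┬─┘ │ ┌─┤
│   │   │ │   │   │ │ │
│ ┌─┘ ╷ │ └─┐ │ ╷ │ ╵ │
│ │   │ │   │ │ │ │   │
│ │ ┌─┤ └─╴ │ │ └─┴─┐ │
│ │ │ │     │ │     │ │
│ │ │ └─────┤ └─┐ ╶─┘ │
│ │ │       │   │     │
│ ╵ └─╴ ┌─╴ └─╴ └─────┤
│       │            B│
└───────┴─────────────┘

Directions: down, down, down, right, down, down, right, right, right, down, down, right, down, left, left, up, up, left, down, left, down, down, down, right, right, up, right, right, down, right, right, right, right, right
Number of turns: 17

Solution:

┌─┬───────────┬───────┐
│A│           │       │
│ ╵ ┌─────┐ ┌─┘ ╷ ╶───┤
│↓  │     │ │   │     │
│ ┌─┘ ╶───┤ │ ┌─┴───╴ │
│↓│       │ │ │       │
│ └─┐ ┌─╴ │ ╵ │ ┌───╴ │
│↳ ↓│ │   │   │ │     │
├─┐ │ │ ╶─┴───┤ └─┐ ┌─┤
│ │↓│ │       │   │ │ │
│ │ └─┴───┬─╴ └─┐ ├─┘ │
│ │↳ → → ↓│     │ │   │
│ └─┬───┐ │ ╶─┬─┘ │ ┌─┤
│   │↓ ↰│↓│   │   │ │ │
│ ┌─┘ ╷ │ └─┐ │ ╷ │ ╵ │
│ │↓ ↲│↑│↳ ↓│ │ │ │   │
│ │ ┌─┤ └─╴ │ │ └─┴─┐ │
│ │↓│ │↑ ← ↲│ │     │ │
│ │ │ └─────┤ └─┐ ╶─┘ │
│ │↓│  ↱ → ↓│   │     │
│ ╵ └─╴ ┌─╴ └─╴ └─────┤
│  ↳ → ↑│  ↳ → → → → B│
└───────┴─────────────┘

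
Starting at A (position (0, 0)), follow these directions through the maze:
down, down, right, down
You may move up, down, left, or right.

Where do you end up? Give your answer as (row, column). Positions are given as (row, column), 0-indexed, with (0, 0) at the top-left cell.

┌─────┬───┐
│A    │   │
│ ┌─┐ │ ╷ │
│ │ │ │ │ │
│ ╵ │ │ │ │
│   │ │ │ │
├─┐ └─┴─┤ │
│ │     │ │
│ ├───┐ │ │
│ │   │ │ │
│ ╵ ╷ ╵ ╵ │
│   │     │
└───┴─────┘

Following directions step by step:
Start: (0, 0)
  down: (0, 0) → (1, 0)
  down: (1, 0) → (2, 0)
  right: (2, 0) → (2, 1)
  down: (2, 1) → (3, 1)
Final position: (3, 1)

Path taken:

┌─────┬───┐
│A    │   │
│ ┌─┐ │ ╷ │
│↓│ │ │ │ │
│ ╵ │ │ │ │
│↳ ↓│ │ │ │
├─┐ └─┴─┤ │
│ │B    │ │
│ ├───┐ │ │
│ │   │ │ │
│ ╵ ╷ ╵ ╵ │
│   │     │
└───┴─────┘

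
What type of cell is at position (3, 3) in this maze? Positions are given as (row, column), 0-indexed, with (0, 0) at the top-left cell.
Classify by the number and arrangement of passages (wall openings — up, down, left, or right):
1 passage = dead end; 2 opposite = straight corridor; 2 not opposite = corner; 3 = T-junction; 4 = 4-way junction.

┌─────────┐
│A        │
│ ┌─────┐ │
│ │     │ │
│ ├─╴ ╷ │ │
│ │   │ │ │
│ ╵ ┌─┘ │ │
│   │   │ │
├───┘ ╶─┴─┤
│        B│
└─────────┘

Checking cell at (3, 3):
Number of passages: 2
Cell type: corner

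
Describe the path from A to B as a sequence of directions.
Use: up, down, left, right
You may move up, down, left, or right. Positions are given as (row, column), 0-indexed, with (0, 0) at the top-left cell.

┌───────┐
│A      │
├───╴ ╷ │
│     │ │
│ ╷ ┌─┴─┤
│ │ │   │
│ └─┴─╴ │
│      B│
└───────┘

Finding the path and converting it to directions:
Path through cells: (0,0) → (0,1) → (0,2) → (1,2) → (1,1) → (1,0) → (2,0) → (3,0) → (3,1) → (3,2) → (3,3)
Directions: right, right, down, left, left, down, down, right, right, right

Solution:

┌───────┐
│A → ↓  │
├───╴ ╷ │
│↓ ← ↲│ │
│ ╷ ┌─┴─┤
│↓│ │   │
│ └─┴─╴ │
│↳ → → B│
└───────┘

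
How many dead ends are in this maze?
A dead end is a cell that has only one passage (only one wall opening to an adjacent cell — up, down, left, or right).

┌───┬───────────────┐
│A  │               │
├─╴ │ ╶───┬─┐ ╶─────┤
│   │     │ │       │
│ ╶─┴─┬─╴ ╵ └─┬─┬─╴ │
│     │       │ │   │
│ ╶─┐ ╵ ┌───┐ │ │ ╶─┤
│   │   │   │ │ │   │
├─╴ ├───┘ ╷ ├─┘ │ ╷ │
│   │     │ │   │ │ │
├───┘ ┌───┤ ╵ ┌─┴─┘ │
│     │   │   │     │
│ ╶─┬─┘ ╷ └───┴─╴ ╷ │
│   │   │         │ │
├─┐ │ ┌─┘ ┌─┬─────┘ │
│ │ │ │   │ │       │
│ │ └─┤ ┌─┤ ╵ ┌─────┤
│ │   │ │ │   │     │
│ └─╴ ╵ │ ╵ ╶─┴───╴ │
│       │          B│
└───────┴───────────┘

Checking each cell for number of passages:

Dead ends found at positions:
  (0, 0)
  (0, 9)
  (1, 5)
  (2, 7)
  (3, 6)
  (4, 0)
  (4, 8)
  (5, 7)
  (7, 0)
  (7, 2)
  (7, 5)
  (8, 4)
  (8, 7)
Total dead ends: 13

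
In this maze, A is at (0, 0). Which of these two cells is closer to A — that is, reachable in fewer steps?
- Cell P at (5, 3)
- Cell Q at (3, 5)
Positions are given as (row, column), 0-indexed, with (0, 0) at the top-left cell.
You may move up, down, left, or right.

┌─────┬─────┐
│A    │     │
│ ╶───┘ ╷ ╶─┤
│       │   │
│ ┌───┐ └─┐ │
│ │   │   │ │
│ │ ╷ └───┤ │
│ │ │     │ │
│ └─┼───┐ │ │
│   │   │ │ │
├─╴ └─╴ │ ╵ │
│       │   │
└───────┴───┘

Shortest path A → P at (5, 3): 8 steps
Shortest path A → Q at (3, 5): 10 steps

P is closer (8 steps vs 10 steps).

Path to P:

┌─────┬─────┐
│A    │     │
│ ╶───┘ ╷ ╶─┤
│↓      │   │
│ ┌───┐ └─┐ │
│↓│   │   │ │
│ │ ╷ └───┤ │
│↓│ │     │ │
│ └─┼───┐ │ │
│↳ ↓│   │ │ │
├─╴ └─╴ │ ╵ │
│  ↳ → P│   │
└───────┴───┘

Path to Q:

┌─────┬─────┐
│A    │↱ ↓  │
│ ╶───┘ ╷ ╶─┤
│↳ → → ↑│↳ ↓│
│ ┌───┐ └─┐ │
│ │   │   │↓│
│ │ ╷ └───┤ │
│ │ │     │Q│
│ └─┼───┐ │ │
│   │   │ │ │
├─╴ └─╴ │ ╵ │
│       │   │
└───────┴───┘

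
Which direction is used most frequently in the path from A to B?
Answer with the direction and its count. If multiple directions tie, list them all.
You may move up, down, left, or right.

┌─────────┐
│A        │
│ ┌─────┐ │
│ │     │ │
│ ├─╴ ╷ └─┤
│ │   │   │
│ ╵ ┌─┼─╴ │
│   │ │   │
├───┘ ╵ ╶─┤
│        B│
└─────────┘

Directions: down, down, down, right, up, right, up, right, down, right, down, left, down, right
Counts: {'down': 6, 'right': 5, 'up': 2, 'left': 1}
Most common: down (6 times)

Solution:

┌─────────┐
│A        │
│ ┌─────┐ │
│↓│  ↱ ↓│ │
│ ├─╴ ╷ └─┤
│↓│↱ ↑│↳ ↓│
│ ╵ ┌─┼─╴ │
│↳ ↑│ │↓ ↲│
├───┘ ╵ ╶─┤
│      ↳ B│
└─────────┘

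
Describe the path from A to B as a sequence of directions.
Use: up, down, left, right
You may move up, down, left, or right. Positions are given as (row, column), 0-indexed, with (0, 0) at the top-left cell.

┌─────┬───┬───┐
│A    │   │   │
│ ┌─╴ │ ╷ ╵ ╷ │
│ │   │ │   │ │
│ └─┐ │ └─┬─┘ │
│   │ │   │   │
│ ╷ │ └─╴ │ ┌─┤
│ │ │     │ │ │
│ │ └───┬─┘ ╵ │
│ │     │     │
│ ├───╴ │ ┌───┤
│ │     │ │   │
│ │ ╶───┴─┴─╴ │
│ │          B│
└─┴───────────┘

Finding the path and converting it to directions:
Path through cells: (0,0) → (1,0) → (2,0) → (2,1) → (3,1) → (4,1) → (4,2) → (4,3) → (5,3) → (5,2) → (5,1) → (6,1) → (6,2) → (6,3) → (6,4) → (6,5) → (6,6)
Directions: down, down, right, down, down, right, right, down, left, left, down, right, right, right, right, right

Solution:

┌─────┬───┬───┐
│A    │   │   │
│ ┌─╴ │ ╷ ╵ ╷ │
│↓│   │ │   │ │
│ └─┐ │ └─┬─┘ │
│↳ ↓│ │   │   │
│ ╷ │ └─╴ │ ┌─┤
│ │↓│     │ │ │
│ │ └───┬─┘ ╵ │
│ │↳ → ↓│     │
│ ├───╴ │ ┌───┤
│ │↓ ← ↲│ │   │
│ │ ╶───┴─┴─╴ │
│ │↳ → → → → B│
└─┴───────────┘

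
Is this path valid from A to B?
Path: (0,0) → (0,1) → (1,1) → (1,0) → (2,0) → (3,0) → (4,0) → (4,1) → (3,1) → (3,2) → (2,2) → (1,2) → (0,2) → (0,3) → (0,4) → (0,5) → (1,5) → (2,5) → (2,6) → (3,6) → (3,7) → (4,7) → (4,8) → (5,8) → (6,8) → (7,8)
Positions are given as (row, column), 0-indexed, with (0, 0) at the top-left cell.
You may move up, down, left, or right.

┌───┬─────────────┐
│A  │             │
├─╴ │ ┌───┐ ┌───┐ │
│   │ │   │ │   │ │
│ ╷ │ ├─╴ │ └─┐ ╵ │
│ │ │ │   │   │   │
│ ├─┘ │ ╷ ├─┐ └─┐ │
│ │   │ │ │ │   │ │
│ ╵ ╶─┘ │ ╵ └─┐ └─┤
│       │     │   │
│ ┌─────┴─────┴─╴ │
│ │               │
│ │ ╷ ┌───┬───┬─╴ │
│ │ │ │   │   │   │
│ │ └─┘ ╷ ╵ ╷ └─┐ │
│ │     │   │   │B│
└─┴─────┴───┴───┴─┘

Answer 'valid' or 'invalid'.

Checking path validity:
Result: All consecutive moves are passable.

valid

Correct solution:

┌───┬─────────────┐
│A ↓│↱ → → ↓      │
├─╴ │ ┌───┐ ┌───┐ │
│↓ ↲│↑│   │↓│   │ │
│ ╷ │ ├─╴ │ └─┐ ╵ │
│↓│ │↑│   │↳ ↓│   │
│ ├─┘ │ ╷ ├─┐ └─┐ │
│↓│↱ ↑│ │ │ │↳ ↓│ │
│ ╵ ╶─┘ │ ╵ └─┐ └─┤
│↳ ↑    │     │↳ ↓│
│ ┌─────┴─────┴─╴ │
│ │              ↓│
│ │ ╷ ┌───┬───┬─╴ │
│ │ │ │   │   │  ↓│
│ │ └─┘ ╷ ╵ ╷ └─┐ │
│ │     │   │   │B│
└─┴─────┴───┴───┴─┘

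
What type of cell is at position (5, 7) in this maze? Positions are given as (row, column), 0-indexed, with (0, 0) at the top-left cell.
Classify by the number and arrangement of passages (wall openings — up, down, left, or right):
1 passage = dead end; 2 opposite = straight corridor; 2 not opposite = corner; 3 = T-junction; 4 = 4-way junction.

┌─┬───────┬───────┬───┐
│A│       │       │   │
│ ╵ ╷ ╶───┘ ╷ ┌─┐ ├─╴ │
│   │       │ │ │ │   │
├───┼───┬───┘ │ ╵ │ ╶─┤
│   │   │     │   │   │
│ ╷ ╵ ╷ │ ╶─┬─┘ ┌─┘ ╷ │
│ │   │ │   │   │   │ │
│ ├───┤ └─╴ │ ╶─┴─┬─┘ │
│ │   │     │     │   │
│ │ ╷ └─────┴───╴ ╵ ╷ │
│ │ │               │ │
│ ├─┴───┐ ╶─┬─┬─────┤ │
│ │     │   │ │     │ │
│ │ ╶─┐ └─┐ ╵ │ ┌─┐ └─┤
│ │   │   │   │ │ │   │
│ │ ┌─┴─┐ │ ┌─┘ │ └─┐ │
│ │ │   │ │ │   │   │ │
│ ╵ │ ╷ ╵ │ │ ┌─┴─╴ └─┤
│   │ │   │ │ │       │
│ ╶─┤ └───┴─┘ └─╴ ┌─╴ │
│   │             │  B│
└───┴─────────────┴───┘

Checking cell at (5, 7):
Number of passages: 2
Cell type: straight corridor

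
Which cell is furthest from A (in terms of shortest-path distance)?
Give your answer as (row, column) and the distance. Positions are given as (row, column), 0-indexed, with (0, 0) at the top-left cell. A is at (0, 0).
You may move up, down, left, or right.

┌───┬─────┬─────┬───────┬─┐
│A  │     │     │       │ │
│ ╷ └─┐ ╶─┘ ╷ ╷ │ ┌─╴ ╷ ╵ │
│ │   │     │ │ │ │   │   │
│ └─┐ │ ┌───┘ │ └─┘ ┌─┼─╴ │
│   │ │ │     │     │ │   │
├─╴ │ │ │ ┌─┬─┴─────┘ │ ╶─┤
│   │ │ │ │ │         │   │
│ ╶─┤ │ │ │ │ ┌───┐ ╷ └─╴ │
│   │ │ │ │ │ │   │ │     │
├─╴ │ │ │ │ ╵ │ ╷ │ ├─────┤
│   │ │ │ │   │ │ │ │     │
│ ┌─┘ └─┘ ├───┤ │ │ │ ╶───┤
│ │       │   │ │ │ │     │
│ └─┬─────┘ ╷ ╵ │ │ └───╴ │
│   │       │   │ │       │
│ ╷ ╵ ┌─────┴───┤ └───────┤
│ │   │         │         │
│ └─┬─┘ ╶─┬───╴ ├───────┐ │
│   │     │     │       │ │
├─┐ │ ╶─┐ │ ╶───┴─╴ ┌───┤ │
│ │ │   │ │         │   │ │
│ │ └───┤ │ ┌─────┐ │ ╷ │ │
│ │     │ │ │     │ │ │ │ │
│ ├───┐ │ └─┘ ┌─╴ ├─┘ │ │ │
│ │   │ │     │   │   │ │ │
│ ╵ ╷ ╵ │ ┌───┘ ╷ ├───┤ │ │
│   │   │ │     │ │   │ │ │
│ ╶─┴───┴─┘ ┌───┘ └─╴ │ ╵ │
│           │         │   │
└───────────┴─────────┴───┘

Computing BFS distances from A to all cells:
Furthest cell: (9, 11)
Distance: 62 steps

Path from A to the furthest cell:

┌───┬─────┬─────┬───────┬─┐
│A  │     │     │       │ │
│ ╷ └─┐ ╶─┘ ╷ ╷ │ ┌─╴ ╷ ╵ │
│↓│   │     │ │ │ │   │   │
│ └─┐ │ ┌───┘ │ └─┘ ┌─┼─╴ │
│↳ ↓│ │ │     │     │ │   │
├─╴ │ │ │ ┌─┬─┴─────┘ │ ╶─┤
│↓ ↲│ │ │ │ │         │   │
│ ╶─┤ │ │ │ │ ┌───┐ ╷ └─╴ │
│↳ ↓│ │ │ │ │ │   │ │     │
├─╴ │ │ │ │ ╵ │ ╷ │ ├─────┤
│↓ ↲│ │ │ │   │ │ │ │     │
│ ┌─┘ └─┘ ├───┤ │ │ │ ╶───┤
│↓│       │   │ │ │ │     │
│ └─┬─────┘ ╷ ╵ │ │ └───╴ │
│↓  │       │   │ │       │
│ ╷ ╵ ┌─────┴───┤ └───────┤
│↓│   │↱ → → → ↓│         │
│ └─┬─┘ ╶─┬───╴ ├───────┐ │
│↳ ↓│  ↑ ↰│↓ ← ↲│  ↱ → B│ │
├─┐ │ ╶─┐ │ ╶───┴─╴ ┌───┤ │
│ │↓│   │↑│↳ → → → ↑│   │ │
│ │ └───┤ │ ┌─────┐ │ ╷ │ │
│ │↳ → ↓│↑│ │↓ ← ↰│ │ │ │ │
│ ├───┐ │ └─┘ ┌─╴ ├─┘ │ │ │
│ │↓ ↰│↓│↑ ← ↲│↱ ↑│   │ │ │
│ ╵ ╷ ╵ │ ┌───┘ ╷ ├───┤ │ │
│↓ ↲│↑ ↲│ │↱ → ↑│ │   │ │ │
│ ╶─┴───┴─┘ ┌───┘ └─╴ │ ╵ │
│↳ → → → → ↑│         │   │
└───────────┴─────────┴───┘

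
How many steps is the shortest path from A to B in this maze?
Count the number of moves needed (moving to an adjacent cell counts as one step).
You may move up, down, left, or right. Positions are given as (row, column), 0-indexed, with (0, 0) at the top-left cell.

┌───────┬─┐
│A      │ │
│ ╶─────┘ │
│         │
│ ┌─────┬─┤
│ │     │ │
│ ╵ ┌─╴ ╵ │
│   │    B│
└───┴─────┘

Using BFS to find shortest path:
Start: (0, 0), End: (3, 4)
Path found:
(0,0) → (1,0) → (2,0) → (3,0) → (3,1) → (2,1) → (2,2) → (2,3) → (3,3) → (3,4)
Number of steps: 9

Solution:

┌───────┬─┐
│A      │ │
│ ╶─────┘ │
│↓        │
│ ┌─────┬─┤
│↓│↱ → ↓│ │
│ ╵ ┌─╴ ╵ │
│↳ ↑│  ↳ B│
└───┴─────┘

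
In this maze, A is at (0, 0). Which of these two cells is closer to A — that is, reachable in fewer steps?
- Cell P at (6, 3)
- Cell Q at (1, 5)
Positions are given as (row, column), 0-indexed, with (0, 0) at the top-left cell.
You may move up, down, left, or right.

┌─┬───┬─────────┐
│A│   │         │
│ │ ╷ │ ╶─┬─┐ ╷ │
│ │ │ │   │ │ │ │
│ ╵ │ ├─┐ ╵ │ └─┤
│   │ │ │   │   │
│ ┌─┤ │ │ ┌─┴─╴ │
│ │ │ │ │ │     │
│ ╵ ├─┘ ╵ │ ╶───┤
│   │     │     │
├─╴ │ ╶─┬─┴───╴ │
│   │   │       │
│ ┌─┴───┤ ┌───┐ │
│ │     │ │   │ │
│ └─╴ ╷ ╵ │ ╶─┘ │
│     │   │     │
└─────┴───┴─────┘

Shortest path A → P at (6, 3): 13 steps
Shortest path A → Q at (1, 5): 38 steps

P is closer (13 steps vs 38 steps).

Path to P:

┌─┬───┬─────────┐
│A│   │         │
│ │ ╷ │ ╶─┬─┐ ╷ │
│↓│ │ │   │ │ │ │
│ ╵ │ ├─┐ ╵ │ └─┤
│↓  │ │ │   │   │
│ ┌─┤ │ │ ┌─┴─╴ │
│↓│ │ │ │ │     │
│ ╵ ├─┘ ╵ │ ╶───┤
│↳ ↓│     │     │
├─╴ │ ╶─┬─┴───╴ │
│↓ ↲│   │       │
│ ┌─┴───┤ ┌───┐ │
│↓│  ↱ P│ │   │ │
│ └─╴ ╷ ╵ │ ╶─┘ │
│↳ → ↑│   │     │
└─────┴───┴─────┘

Path to Q:

┌─┬───┬─────────┐
│A│   │↓ ← ← ↰  │
│ │ ╷ │ ╶─┬─┐ ╷ │
│↓│ │ │↳ ↓│Q│↑│ │
│ ╵ │ ├─┐ ╵ │ └─┤
│↓  │ │ │↳ ↑│↑ ↰│
│ ┌─┤ │ │ ┌─┴─╴ │
│↓│ │ │ │ │↱ → ↑│
│ ╵ ├─┘ ╵ │ ╶───┤
│↳ ↓│     │↑ ← ↰│
├─╴ │ ╶─┬─┴───╴ │
│↓ ↲│   │↱ → → ↑│
│ ┌─┴───┤ ┌───┐ │
│↓│  ↱ ↓│↑│   │ │
│ └─╴ ╷ ╵ │ ╶─┘ │
│↳ → ↑│↳ ↑│     │
└─────┴───┴─────┘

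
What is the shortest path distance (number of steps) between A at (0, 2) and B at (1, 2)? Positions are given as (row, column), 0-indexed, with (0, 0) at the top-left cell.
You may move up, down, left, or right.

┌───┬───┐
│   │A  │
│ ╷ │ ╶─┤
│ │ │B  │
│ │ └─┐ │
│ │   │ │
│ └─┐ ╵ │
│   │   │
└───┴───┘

Finding path from (0, 2) to (1, 2):
Path: (0,2) → (1,2)
Distance: 1 steps

Solution:

┌───┬───┐
│   │A  │
│ ╷ │ ╶─┤
│ │ │B  │
│ │ └─┐ │
│ │   │ │
│ └─┐ ╵ │
│   │   │
└───┴───┘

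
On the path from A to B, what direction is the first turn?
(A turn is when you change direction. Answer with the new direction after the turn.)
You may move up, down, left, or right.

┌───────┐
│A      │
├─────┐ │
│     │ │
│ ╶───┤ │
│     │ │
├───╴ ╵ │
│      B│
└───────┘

Directions: right, right, right, down, down, down
First turn direction: down

Solution:

┌───────┐
│A → → ↓│
├─────┐ │
│     │↓│
│ ╶───┤ │
│     │↓│
├───╴ ╵ │
│      B│
└───────┘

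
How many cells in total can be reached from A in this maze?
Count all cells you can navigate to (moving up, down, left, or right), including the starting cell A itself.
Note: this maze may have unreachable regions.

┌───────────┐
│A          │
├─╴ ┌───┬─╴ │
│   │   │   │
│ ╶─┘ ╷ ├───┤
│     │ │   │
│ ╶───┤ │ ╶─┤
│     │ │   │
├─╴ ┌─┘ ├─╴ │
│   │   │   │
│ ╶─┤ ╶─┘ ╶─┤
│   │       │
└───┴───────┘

Using BFS/flood-fill to find all reachable cells from A:
Maze size: 6 × 6 = 36 total cells
All cells are reachable — the maze is fully connected.
Reachable cells: 36

Reachable region (· marks reachable cells):

┌───────────┐
│A · · · · ·│
├─╴ ┌───┬─╴ │
│· ·│· ·│· ·│
│ ╶─┘ ╷ ├───┤
│· · ·│·│· ·│
│ ╶───┤ │ ╶─┤
│· · ·│·│· ·│
├─╴ ┌─┘ ├─╴ │
│· ·│· ·│· ·│
│ ╶─┤ ╶─┘ ╶─┤
│· ·│· · · ·│
└───┴───────┘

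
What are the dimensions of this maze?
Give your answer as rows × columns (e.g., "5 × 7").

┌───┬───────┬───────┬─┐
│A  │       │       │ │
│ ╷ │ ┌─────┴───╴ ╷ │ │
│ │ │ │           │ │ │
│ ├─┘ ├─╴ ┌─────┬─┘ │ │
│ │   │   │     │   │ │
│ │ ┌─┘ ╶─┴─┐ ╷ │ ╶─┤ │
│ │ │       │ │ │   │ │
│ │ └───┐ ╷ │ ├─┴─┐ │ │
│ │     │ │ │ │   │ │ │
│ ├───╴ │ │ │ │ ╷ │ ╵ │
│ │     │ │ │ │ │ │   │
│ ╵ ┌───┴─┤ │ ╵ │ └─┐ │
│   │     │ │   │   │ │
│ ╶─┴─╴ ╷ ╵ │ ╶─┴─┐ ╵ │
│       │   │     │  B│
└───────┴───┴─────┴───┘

Counting the maze dimensions:
Rows (vertical): 8
Columns (horizontal): 11
Dimensions: 8 × 11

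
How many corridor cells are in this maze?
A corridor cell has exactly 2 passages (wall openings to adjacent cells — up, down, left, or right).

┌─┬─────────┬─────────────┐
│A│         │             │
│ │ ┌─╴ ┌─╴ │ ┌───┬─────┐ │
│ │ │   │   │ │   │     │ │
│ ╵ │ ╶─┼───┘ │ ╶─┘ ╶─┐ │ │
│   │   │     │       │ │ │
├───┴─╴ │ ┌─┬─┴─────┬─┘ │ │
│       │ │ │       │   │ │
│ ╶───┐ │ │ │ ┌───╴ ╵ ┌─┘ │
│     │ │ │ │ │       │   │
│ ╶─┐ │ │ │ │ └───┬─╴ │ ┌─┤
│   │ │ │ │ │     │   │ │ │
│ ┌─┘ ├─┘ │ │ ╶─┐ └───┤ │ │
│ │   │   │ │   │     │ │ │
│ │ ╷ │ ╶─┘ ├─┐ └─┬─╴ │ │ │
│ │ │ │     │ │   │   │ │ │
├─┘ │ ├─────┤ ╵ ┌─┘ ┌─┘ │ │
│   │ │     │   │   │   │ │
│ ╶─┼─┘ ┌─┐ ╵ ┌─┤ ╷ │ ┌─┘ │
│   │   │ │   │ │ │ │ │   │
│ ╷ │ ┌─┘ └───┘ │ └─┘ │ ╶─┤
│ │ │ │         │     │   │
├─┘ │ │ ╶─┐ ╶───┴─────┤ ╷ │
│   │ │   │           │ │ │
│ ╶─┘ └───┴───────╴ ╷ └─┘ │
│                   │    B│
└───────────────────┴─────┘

Counting cells with exactly 2 passages:
Total corridor cells: 131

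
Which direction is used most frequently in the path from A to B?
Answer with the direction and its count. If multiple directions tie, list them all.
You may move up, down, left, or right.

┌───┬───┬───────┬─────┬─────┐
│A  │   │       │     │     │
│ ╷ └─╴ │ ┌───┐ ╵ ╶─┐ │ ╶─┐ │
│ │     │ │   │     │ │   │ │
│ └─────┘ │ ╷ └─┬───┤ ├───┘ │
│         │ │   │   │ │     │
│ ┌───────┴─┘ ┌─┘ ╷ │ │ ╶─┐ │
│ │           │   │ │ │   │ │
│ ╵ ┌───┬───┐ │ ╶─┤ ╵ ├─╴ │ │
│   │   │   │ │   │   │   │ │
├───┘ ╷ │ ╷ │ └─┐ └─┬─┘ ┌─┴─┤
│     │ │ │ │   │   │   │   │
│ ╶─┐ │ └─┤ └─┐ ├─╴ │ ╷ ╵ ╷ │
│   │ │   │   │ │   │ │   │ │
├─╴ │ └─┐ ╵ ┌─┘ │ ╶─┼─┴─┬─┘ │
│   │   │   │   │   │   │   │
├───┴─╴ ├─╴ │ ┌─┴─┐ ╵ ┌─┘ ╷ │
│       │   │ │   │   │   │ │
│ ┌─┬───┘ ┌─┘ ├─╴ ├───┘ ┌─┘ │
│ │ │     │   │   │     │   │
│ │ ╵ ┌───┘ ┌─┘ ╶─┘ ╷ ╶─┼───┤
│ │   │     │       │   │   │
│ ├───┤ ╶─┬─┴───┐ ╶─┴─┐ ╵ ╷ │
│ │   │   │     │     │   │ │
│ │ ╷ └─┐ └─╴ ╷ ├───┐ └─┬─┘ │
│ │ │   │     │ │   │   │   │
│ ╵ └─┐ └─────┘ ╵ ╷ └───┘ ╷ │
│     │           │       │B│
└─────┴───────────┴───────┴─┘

Directions: down, down, down, down, right, up, right, right, right, right, right, down, down, right, down, down, left, down, down, left, down, left, left, down, right, down, right, right, up, right, down, down, right, up, right, down, right, right, right, up, right, down
Counts: {'down': 17, 'right': 17, 'up': 4, 'left': 4}
Most common: down and right (tied at 17 times each)

Solution:

┌───┬───┬───────┬─────┬─────┐
│A  │   │       │     │     │
│ ╷ └─╴ │ ┌───┐ ╵ ╶─┐ │ ╶─┐ │
│↓│     │ │   │     │ │   │ │
│ └─────┘ │ ╷ └─┬───┤ ├───┘ │
│↓        │ │   │   │ │     │
│ ┌───────┴─┘ ┌─┘ ╷ │ │ ╶─┐ │
│↓│↱ → → → → ↓│   │ │ │   │ │
│ ╵ ┌───┬───┐ │ ╶─┤ ╵ ├─╴ │ │
│↳ ↑│   │   │↓│   │   │   │ │
├───┘ ╷ │ ╷ │ └─┐ └─┬─┘ ┌─┴─┤
│     │ │ │ │↳ ↓│   │   │   │
│ ╶─┐ │ └─┤ └─┐ ├─╴ │ ╷ ╵ ╷ │
│   │ │   │   │↓│   │ │   │ │
├─╴ │ └─┐ ╵ ┌─┘ │ ╶─┼─┴─┬─┘ │
│   │   │   │↓ ↲│   │   │   │
├───┴─╴ ├─╴ │ ┌─┴─┐ ╵ ┌─┘ ╷ │
│       │   │↓│   │   │   │ │
│ ┌─┬───┘ ┌─┘ ├─╴ ├───┘ ┌─┘ │
│ │ │     │↓ ↲│   │     │   │
│ │ ╵ ┌───┘ ┌─┘ ╶─┘ ╷ ╶─┼───┤
│ │   │↓ ← ↲│       │   │   │
│ ├───┤ ╶─┬─┴───┐ ╶─┴─┐ ╵ ╷ │
│ │   │↳ ↓│  ↱ ↓│     │   │ │
│ │ ╷ └─┐ └─╴ ╷ ├───┐ └─┬─┘ │
│ │ │   │↳ → ↑│↓│↱ ↓│   │↱ ↓│
│ ╵ └─┐ └─────┘ ╵ ╷ └───┘ ╷ │
│     │        ↳ ↑│↳ → → ↑│B│
└─────┴───────────┴───────┴─┘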